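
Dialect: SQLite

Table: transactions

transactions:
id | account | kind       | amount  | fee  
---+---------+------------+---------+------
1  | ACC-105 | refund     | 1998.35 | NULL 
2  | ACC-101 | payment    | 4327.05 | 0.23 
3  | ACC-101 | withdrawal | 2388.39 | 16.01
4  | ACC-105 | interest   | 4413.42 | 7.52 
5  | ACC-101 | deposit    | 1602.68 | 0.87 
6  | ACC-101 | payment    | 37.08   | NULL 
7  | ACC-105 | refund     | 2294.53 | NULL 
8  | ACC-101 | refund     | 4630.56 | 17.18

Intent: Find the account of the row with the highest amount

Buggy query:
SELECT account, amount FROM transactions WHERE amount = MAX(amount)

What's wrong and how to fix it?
Bug: MAX(amount) is an aggregate and cannot be used directly in WHERE

Fix: Wrap MAX in a scalar subquery so WHERE compares against a single value

Corrected query:
SELECT account, amount FROM transactions WHERE amount = (SELECT MAX(amount) FROM transactions)

Result:
account | amount 
--------+--------
ACC-101 | 4630.56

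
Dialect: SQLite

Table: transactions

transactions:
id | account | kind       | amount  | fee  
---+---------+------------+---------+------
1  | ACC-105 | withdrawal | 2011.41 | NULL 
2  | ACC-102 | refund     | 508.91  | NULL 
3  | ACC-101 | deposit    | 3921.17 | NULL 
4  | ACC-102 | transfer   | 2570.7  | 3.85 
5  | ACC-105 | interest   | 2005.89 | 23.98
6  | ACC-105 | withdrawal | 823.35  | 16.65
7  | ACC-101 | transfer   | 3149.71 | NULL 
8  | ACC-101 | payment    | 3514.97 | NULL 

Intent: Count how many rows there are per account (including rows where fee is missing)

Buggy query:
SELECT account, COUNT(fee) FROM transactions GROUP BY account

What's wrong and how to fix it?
Bug: COUNT(fee) skips NULLs, so groups with missing fee are undercounted

Fix: Use COUNT(*) to count all rows regardless of NULL

Corrected query:
SELECT account, COUNT(*) FROM transactions GROUP BY account

Result:
account | COUNT(*)
--------+---------
ACC-101 | 3       
ACC-102 | 2       
ACC-105 | 3       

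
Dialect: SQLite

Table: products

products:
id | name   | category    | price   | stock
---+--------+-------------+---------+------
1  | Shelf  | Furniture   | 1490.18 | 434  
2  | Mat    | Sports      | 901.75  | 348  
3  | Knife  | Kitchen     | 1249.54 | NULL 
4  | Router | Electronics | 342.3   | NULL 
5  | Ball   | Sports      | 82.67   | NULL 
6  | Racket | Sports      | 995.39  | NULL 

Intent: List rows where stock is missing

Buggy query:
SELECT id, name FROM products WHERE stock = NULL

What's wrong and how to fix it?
Bug: '= NULL' is always unknown in SQL three-valued logic, so no rows match

Fix: Replace '= NULL' with 'IS NULL'

Corrected query:
SELECT id, name FROM products WHERE stock IS NULL

Result:
id | name  
---+-------
3  | Knife 
4  | Router
5  | Ball  
6  | Racket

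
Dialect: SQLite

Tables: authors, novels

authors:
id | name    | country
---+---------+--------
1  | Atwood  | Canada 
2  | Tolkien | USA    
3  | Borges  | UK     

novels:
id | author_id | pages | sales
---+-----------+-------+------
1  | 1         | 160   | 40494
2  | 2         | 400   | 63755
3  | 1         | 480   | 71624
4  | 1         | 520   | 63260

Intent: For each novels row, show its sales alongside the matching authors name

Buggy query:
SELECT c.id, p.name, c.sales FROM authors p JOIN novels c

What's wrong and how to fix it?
Bug: Missing join condition: each novels row is matched to all authors rows instead of just its own

Fix: Specify the join condition linking the foreign key to the parent id

Corrected query:
SELECT c.id, p.name, c.sales FROM authors p JOIN novels c ON c.author_id = p.id

Result:
id | name    | sales
---+---------+------
1  | Atwood  | 40494
2  | Tolkien | 63755
3  | Atwood  | 71624
4  | Atwood  | 63260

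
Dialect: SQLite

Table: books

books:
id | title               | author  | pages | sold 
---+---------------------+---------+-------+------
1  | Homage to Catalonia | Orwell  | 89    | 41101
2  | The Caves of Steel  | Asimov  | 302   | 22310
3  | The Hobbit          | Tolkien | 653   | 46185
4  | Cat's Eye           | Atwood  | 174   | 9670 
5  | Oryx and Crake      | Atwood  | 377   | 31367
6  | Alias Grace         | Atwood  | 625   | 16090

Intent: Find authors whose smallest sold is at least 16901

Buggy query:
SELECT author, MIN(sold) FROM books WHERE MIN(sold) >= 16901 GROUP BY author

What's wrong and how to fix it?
Bug: Aggregates like MIN are computed per group after WHERE runs

Fix: Replace WHERE with HAVING after the GROUP BY

Corrected query:
SELECT author, MIN(sold) FROM books GROUP BY author HAVING MIN(sold) >= 16901

Result:
author  | MIN(sold)
--------+----------
Asimov  | 22310    
Orwell  | 41101    
Tolkien | 46185    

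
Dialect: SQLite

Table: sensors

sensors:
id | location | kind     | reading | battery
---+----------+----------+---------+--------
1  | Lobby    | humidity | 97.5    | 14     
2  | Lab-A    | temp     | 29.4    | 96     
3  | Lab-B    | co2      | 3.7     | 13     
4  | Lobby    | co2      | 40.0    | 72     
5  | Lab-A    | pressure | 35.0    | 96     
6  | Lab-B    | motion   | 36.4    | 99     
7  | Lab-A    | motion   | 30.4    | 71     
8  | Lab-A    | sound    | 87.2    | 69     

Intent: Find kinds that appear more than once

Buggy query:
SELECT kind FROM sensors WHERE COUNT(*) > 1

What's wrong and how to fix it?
Bug: COUNT(*) is an aggregate and cannot be used in WHERE

Fix: Group first, then use HAVING for the count condition

Corrected query:
SELECT kind FROM sensors GROUP BY kind HAVING COUNT(*) > 1

Result:
kind  
------
co2   
motion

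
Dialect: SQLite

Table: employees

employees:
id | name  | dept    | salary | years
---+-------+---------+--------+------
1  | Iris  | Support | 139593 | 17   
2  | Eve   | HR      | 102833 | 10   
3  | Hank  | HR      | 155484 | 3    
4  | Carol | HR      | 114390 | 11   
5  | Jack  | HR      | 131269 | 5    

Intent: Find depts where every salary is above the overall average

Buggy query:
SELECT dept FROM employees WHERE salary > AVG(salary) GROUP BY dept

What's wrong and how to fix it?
Bug: WHERE evaluates per row before aggregation, so AVG() is unavailable

Fix: Use a subquery for AVG and a HAVING MIN(...) filter so the condition holds for every row in the group

Corrected query:
SELECT dept FROM employees GROUP BY dept HAVING MIN(salary) > (SELECT AVG(salary) FROM employees)

Result:
dept   
-------
Support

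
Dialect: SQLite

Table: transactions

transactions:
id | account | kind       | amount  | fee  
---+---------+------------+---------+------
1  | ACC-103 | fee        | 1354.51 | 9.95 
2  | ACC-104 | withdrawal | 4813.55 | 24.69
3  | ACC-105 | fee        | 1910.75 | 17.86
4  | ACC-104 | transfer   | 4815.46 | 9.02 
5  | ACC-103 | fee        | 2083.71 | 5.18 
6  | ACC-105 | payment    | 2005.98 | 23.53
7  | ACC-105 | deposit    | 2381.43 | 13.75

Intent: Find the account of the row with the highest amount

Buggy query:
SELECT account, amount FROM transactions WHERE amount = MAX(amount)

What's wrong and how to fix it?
Bug: WHERE is evaluated per row; an aggregate over the whole table isn't defined there

Fix: Use a subquery: WHERE amount = (SELECT MAX(amount) FROM transactions)

Corrected query:
SELECT account, amount FROM transactions WHERE amount = (SELECT MAX(amount) FROM transactions)

Result:
account | amount 
--------+--------
ACC-104 | 4815.46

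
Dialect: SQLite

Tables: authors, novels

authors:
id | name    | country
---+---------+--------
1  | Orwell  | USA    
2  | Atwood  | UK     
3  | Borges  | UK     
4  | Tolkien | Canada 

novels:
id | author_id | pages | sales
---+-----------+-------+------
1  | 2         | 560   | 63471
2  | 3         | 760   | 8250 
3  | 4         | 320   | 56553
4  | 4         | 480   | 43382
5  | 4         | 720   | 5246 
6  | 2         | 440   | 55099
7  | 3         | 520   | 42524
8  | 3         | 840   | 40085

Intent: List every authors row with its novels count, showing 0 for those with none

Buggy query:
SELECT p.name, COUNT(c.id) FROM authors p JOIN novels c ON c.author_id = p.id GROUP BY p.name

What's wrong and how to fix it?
Bug: INNER JOIN drops authors rows that have no matching novels rows

Fix: Use LEFT JOIN so parents without children still appear (COUNT(c.id) gives 0)

Corrected query:
SELECT p.name, COUNT(c.id) FROM authors p LEFT JOIN novels c ON c.author_id = p.id GROUP BY p.name

Result:
name    | COUNT(c.id)
--------+------------
Atwood  | 2          
Borges  | 3          
Orwell  | 0          
Tolkien | 3          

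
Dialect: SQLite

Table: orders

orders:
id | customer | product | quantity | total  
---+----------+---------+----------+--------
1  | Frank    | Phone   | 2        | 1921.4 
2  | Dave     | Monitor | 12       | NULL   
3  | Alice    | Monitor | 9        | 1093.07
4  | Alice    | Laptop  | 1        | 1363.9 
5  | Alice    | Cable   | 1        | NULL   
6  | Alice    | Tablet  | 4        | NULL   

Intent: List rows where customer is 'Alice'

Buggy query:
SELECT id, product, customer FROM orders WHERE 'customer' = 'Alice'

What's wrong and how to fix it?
Bug: Single quotes denote string literals in SQL; the column name is being compared as a constant string

Fix: Reference the column as customer without single quotes

Corrected query:
SELECT id, product, customer FROM orders WHERE customer = 'Alice'

Result:
id | product | customer
---+---------+---------
3  | Monitor | Alice   
4  | Laptop  | Alice   
5  | Cable   | Alice   
6  | Tablet  | Alice   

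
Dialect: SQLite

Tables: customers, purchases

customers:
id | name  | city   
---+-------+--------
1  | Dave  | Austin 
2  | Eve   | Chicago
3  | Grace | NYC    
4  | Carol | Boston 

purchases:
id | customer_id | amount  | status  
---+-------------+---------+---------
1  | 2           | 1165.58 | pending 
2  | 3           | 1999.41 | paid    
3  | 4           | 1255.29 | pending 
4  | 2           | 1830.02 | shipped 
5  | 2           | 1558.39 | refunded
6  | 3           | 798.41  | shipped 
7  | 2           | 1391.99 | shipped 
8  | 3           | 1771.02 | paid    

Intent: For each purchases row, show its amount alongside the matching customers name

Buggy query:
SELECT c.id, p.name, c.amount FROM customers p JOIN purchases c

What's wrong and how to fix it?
Bug: JOIN with no ON clause produces a cartesian product; every purchases row pairs with every customers row

Fix: Add ON c.customer_id = p.id to the JOIN

Corrected query:
SELECT c.id, p.name, c.amount FROM customers p JOIN purchases c ON c.customer_id = p.id

Result:
id | name  | amount 
---+-------+--------
1  | Eve   | 1165.58
2  | Grace | 1999.41
3  | Carol | 1255.29
4  | Eve   | 1830.02
5  | Eve   | 1558.39
6  | Grace | 798.41 
7  | Eve   | 1391.99
8  | Grace | 1771.02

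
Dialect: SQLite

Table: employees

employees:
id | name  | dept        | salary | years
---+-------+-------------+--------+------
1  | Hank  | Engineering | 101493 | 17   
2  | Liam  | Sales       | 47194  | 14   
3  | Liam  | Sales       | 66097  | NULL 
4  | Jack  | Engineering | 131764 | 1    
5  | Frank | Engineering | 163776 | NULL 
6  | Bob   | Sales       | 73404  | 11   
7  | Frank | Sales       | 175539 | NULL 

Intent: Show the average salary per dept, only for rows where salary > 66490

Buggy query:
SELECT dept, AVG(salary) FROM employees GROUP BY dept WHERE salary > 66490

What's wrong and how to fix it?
Bug: Row-level WHERE must come before GROUP BY in the clause order

Fix: Move the WHERE clause before GROUP BY

Corrected query:
SELECT dept, AVG(salary) FROM employees WHERE salary > 66490 GROUP BY dept

Result:
dept        | AVG(salary)  
------------+--------------
Engineering | 132344.333333
Sales       | 124471.5     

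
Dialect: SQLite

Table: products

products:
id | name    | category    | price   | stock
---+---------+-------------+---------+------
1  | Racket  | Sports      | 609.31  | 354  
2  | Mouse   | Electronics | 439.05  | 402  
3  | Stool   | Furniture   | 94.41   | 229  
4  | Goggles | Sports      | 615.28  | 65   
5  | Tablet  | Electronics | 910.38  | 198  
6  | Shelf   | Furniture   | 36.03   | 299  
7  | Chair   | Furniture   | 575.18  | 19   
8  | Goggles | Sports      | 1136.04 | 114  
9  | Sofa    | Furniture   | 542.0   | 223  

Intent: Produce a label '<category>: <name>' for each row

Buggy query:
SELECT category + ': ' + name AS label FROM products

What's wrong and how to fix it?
Bug: SQLite uses || for string concatenation; + coerces text to numbers (yielding 0)

Fix: Use the || operator for string concatenation

Corrected query:
SELECT category || ': ' || name AS label FROM products

Result:
label              
-------------------
Sports: Racket     
Electronics: Mouse 
Furniture: Stool   
Sports: Goggles    
Electronics: Tablet
Furniture: Shelf   
Furniture: Chair   
Sports: Goggles    
Furniture: Sofa    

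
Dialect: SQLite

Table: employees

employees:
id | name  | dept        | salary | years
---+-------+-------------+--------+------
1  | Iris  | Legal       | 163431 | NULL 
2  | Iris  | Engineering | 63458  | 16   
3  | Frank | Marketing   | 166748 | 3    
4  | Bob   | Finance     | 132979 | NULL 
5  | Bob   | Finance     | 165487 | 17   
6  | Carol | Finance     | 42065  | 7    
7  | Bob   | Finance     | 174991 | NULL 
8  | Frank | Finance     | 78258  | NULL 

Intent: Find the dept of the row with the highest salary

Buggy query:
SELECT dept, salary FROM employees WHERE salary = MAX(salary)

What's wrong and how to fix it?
Bug: MAX(salary) is an aggregate and cannot be used directly in WHERE

Fix: Wrap MAX in a scalar subquery so WHERE compares against a single value

Corrected query:
SELECT dept, salary FROM employees WHERE salary = (SELECT MAX(salary) FROM employees)

Result:
dept    | salary
--------+-------
Finance | 174991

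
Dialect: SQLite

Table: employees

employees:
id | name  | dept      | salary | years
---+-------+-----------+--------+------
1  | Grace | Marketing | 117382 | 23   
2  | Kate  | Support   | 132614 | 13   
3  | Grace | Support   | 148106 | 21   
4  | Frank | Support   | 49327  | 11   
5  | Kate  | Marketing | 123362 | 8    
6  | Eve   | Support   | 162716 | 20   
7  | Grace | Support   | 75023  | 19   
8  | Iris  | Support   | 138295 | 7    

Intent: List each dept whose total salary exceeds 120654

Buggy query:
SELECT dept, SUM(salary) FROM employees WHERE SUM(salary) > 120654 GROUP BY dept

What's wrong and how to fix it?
Bug: WHERE runs before GROUP BY, so aggregates aren't available there

Fix: Move the aggregate condition to a HAVING clause

Corrected query:
SELECT dept, SUM(salary) FROM employees GROUP BY dept HAVING SUM(salary) > 120654

Result:
dept      | SUM(salary)
----------+------------
Marketing | 240744     
Support   | 706081     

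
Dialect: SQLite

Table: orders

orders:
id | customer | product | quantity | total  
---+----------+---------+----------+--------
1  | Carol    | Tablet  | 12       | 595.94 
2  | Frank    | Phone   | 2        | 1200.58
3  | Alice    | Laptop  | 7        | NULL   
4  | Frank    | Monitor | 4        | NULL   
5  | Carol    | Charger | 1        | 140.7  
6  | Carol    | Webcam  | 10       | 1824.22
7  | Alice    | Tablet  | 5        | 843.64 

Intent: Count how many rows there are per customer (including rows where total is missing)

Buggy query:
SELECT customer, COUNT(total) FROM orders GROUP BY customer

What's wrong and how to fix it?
Bug: COUNT(column) counts non-NULL values only; rows with NULL total aren't counted

Fix: Replace COUNT(total) with COUNT(*)

Corrected query:
SELECT customer, COUNT(*) FROM orders GROUP BY customer

Result:
customer | COUNT(*)
---------+---------
Alice    | 2       
Carol    | 3       
Frank    | 2       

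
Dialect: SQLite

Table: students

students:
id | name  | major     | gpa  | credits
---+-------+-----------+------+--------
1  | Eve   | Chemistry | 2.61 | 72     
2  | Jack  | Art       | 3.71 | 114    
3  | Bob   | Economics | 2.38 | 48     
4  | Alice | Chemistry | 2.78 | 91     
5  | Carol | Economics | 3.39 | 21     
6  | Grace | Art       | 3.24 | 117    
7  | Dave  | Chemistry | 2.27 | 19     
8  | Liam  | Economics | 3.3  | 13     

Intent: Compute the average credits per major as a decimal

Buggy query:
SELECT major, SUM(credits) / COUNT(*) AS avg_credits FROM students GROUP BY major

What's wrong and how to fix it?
Bug: Both operands are integers, so '/' performs integer division and truncates

Fix: Cast one side to REAL so the division keeps the fractional part

Corrected query:
SELECT major, SUM(credits) * 1.0 / COUNT(*) AS avg_credits FROM students GROUP BY major

Result:
major     | avg_credits
----------+------------
Art       | 115.5      
Chemistry | 60.666667  
Economics | 27.333333  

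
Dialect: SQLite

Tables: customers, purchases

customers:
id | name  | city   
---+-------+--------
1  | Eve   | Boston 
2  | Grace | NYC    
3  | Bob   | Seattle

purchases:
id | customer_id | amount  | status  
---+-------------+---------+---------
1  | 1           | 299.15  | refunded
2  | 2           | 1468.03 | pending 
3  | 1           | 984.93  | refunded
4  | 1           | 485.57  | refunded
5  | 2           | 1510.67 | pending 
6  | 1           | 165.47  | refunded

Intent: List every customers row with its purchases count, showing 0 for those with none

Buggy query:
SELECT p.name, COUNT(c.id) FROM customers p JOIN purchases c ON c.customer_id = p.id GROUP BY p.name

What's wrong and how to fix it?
Bug: INNER JOIN drops customers rows that have no matching purchases rows

Fix: Switch to LEFT JOIN to retain unmatched parent rows

Corrected query:
SELECT p.name, COUNT(c.id) FROM customers p LEFT JOIN purchases c ON c.customer_id = p.id GROUP BY p.name

Result:
name  | COUNT(c.id)
------+------------
Bob   | 0          
Eve   | 4          
Grace | 2          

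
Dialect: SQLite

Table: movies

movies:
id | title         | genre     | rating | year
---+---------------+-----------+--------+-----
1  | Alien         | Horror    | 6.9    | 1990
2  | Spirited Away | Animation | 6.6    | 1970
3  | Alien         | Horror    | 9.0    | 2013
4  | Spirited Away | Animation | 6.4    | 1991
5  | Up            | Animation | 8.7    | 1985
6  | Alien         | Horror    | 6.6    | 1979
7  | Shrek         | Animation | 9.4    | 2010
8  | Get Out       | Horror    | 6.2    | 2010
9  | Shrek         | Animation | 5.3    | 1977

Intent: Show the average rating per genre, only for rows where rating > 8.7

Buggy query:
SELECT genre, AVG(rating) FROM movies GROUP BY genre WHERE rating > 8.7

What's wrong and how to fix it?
Bug: Row-level WHERE must come before GROUP BY in the clause order

Fix: Place WHERE between FROM and GROUP BY

Corrected query:
SELECT genre, AVG(rating) FROM movies WHERE rating > 8.7 GROUP BY genre

Result:
genre     | AVG(rating)
----------+------------
Animation | 9.4        
Horror    | 9          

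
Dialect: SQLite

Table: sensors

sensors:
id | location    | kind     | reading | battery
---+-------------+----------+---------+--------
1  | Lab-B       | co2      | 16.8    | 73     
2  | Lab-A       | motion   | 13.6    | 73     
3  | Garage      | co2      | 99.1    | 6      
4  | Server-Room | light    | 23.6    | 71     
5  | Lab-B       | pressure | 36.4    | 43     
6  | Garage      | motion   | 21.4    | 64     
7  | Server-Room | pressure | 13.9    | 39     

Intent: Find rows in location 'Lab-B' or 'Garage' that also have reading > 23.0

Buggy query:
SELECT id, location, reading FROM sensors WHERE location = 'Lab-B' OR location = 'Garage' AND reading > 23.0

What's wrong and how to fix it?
Bug: Without parentheses, AND is evaluated before OR, so the reading filter only applies to the 'Garage' branch

Fix: Group the OR with parentheses (or use IN), then AND the threshold

Corrected query:
SELECT id, location, reading FROM sensors WHERE (location = 'Lab-B' OR location = 'Garage') AND reading > 23.0

Result:
id | location | reading
---+----------+--------
3  | Garage   | 99.1   
5  | Lab-B    | 36.4   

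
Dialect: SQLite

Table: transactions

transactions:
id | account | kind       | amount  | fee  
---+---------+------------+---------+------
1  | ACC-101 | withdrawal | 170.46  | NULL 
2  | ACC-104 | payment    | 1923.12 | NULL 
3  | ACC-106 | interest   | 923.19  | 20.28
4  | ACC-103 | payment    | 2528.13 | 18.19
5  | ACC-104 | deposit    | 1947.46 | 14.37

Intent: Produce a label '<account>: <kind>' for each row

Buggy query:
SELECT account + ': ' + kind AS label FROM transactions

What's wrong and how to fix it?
Bug: '+' is numeric addition; on text columns SQLite converts them to 0 instead of concatenating

Fix: Use the || operator for string concatenation

Corrected query:
SELECT account || ': ' || kind AS label FROM transactions

Result:
label              
-------------------
ACC-101: withdrawal
ACC-104: payment   
ACC-106: interest  
ACC-103: payment   
ACC-104: deposit   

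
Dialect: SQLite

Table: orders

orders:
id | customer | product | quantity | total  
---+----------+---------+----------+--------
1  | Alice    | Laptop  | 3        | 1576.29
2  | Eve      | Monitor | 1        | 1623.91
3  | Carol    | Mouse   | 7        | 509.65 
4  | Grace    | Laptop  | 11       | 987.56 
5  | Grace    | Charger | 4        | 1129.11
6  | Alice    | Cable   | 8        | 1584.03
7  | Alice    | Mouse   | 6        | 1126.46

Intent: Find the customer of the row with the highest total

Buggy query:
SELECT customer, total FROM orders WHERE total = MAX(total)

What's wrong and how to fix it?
Bug: WHERE is evaluated per row; an aggregate over the whole table isn't defined there

Fix: Use a subquery: WHERE total = (SELECT MAX(total) FROM orders)

Corrected query:
SELECT customer, total FROM orders WHERE total = (SELECT MAX(total) FROM orders)

Result:
customer | total  
---------+--------
Eve      | 1623.91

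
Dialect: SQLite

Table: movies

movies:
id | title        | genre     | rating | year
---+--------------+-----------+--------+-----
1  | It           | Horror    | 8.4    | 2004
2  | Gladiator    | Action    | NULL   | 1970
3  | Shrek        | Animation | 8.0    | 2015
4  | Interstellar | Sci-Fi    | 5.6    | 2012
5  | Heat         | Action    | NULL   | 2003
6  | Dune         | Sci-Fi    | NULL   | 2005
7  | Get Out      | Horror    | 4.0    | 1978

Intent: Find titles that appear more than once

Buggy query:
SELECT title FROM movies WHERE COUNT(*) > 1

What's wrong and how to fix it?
Bug: WHERE can't reference COUNT(*); aggregates are computed after WHERE

Fix: Group first, then use HAVING for the count condition

Corrected query:
SELECT title FROM movies GROUP BY title HAVING COUNT(*) > 1

Result:
(no rows)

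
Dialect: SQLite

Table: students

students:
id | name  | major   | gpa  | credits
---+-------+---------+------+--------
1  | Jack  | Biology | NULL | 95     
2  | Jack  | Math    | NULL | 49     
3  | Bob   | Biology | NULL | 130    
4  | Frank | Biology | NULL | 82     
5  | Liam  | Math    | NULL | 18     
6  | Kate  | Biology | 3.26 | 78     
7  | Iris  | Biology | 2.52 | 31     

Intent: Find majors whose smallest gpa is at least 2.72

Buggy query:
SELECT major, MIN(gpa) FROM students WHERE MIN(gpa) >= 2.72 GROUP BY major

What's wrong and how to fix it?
Bug: Aggregates like MIN are computed per group after WHERE runs

Fix: Use HAVING for the per-group MIN condition

Corrected query:
SELECT major, MIN(gpa) FROM students GROUP BY major HAVING MIN(gpa) >= 2.72

Result:
(no rows)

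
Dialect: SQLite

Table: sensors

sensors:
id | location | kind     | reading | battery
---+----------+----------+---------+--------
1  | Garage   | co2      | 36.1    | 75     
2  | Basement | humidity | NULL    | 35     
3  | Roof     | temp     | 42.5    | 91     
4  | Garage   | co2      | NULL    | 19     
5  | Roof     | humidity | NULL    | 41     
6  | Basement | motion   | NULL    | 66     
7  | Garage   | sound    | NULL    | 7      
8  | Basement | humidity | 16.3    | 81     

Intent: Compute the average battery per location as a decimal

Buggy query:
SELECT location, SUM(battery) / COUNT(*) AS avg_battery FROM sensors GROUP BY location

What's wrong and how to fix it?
Bug: Both operands are integers, so '/' performs integer division and truncates

Fix: Multiply by 1.0 (or CAST to REAL) to force floating-point division

Corrected query:
SELECT location, SUM(battery) * 1.0 / COUNT(*) AS avg_battery FROM sensors GROUP BY location

Result:
location | avg_battery
---------+------------
Basement | 60.666667  
Garage   | 33.666667  
Roof     | 66         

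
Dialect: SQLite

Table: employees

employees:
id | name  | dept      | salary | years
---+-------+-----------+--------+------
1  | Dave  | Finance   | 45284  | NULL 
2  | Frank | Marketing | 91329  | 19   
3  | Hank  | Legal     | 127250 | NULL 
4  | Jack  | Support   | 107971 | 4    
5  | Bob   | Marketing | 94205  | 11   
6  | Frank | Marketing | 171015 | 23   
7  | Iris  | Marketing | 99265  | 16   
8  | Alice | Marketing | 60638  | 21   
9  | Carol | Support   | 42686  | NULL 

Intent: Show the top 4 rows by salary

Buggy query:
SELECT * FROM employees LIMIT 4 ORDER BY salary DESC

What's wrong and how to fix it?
Bug: LIMIT must come after ORDER BY

Fix: Sort with ORDER BY, then apply LIMIT

Corrected query:
SELECT * FROM employees ORDER BY salary DESC LIMIT 4

Result:
id | name  | dept      | salary | years
---+-------+-----------+--------+------
6  | Frank | Marketing | 171015 | 23   
3  | Hank  | Legal     | 127250 | NULL 
4  | Jack  | Support   | 107971 | 4    
7  | Iris  | Marketing | 99265  | 16   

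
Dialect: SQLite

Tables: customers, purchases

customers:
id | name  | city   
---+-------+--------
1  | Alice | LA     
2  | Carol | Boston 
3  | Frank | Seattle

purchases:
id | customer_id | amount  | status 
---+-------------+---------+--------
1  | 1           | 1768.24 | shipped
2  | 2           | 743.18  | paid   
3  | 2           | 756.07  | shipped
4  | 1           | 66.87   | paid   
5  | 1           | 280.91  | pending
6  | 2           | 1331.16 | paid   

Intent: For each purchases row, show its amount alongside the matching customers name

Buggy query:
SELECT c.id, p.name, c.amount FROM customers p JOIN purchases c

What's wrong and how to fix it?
Bug: Missing join condition: each purchases row is matched to all customers rows instead of just its own

Fix: Specify the join condition linking the foreign key to the parent id

Corrected query:
SELECT c.id, p.name, c.amount FROM customers p JOIN purchases c ON c.customer_id = p.id

Result:
id | name  | amount 
---+-------+--------
1  | Alice | 1768.24
2  | Carol | 743.18 
3  | Carol | 756.07 
4  | Alice | 66.87  
5  | Alice | 280.91 
6  | Carol | 1331.16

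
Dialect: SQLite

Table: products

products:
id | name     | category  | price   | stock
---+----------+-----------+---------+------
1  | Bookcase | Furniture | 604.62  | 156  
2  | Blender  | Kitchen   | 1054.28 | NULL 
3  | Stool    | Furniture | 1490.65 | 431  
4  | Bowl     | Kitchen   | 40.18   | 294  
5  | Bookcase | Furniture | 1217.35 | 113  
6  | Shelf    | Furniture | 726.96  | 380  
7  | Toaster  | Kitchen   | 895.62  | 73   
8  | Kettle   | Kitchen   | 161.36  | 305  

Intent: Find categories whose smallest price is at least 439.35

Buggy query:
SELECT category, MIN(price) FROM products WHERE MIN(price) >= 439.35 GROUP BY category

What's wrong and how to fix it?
Bug: MIN() in WHERE is a misuse of aggregate

Fix: Use HAVING for the per-group MIN condition

Corrected query:
SELECT category, MIN(price) FROM products GROUP BY category HAVING MIN(price) >= 439.35

Result:
category  | MIN(price)
----------+-----------
Furniture | 604.62    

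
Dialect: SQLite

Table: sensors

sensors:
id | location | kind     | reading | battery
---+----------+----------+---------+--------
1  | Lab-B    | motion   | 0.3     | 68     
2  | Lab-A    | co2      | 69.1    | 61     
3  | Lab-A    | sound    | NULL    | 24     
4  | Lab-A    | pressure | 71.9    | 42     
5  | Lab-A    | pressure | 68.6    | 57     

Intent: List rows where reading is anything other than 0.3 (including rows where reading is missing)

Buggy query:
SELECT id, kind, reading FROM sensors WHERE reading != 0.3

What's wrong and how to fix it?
Bug: Inequality against NULL is unknown, not true; rows with NULL are dropped

Fix: Handle NULL separately with IS NULL alongside the inequality

Corrected query:
SELECT id, kind, reading FROM sensors WHERE reading != 0.3 OR reading IS NULL

Result:
id | kind     | reading
---+----------+--------
2  | co2      | 69.1   
3  | sound    | NULL   
4  | pressure | 71.9   
5  | pressure | 68.6   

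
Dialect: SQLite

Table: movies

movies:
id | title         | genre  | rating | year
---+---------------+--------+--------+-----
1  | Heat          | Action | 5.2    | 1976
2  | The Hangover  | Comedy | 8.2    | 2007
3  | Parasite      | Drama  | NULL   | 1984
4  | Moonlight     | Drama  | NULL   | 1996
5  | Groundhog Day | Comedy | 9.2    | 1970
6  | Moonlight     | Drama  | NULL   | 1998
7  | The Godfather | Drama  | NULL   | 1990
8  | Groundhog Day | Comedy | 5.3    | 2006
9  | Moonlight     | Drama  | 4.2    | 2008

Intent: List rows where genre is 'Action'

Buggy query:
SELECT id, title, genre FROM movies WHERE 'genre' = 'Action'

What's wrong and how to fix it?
Bug: 'genre' in single quotes is a string literal, not the column; the comparison is literal-vs-literal and never true

Fix: Remove the quotes around the column name (or use double quotes for an identifier)

Corrected query:
SELECT id, title, genre FROM movies WHERE genre = 'Action'

Result:
id | title | genre 
---+-------+-------
1  | Heat  | Action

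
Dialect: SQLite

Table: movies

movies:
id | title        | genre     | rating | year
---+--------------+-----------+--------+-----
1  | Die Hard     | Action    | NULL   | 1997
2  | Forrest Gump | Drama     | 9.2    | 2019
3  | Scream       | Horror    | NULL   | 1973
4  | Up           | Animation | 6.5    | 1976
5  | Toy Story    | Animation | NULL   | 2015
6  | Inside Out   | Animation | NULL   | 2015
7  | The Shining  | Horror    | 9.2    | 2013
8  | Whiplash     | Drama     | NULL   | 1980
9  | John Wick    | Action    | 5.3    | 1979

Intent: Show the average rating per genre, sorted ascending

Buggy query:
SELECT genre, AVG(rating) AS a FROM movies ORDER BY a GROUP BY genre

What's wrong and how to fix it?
Bug: GROUP BY must precede ORDER BY

Fix: Move ORDER BY to the end, after GROUP BY

Corrected query:
SELECT genre, AVG(rating) AS a FROM movies GROUP BY genre ORDER BY a

Result:
genre     | a  
----------+----
Action    | 5.3
Animation | 6.5
Drama     | 9.2
Horror    | 9.2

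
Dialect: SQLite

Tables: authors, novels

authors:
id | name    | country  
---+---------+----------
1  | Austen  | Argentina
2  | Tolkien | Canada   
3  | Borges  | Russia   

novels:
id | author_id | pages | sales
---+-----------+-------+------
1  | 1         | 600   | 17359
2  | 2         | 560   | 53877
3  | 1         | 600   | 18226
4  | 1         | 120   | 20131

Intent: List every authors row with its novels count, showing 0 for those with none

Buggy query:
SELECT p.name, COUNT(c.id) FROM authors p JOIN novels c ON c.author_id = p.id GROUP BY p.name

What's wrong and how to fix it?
Bug: INNER JOIN drops authors rows that have no matching novels rows

Fix: Switch to LEFT JOIN to retain unmatched parent rows

Corrected query:
SELECT p.name, COUNT(c.id) FROM authors p LEFT JOIN novels c ON c.author_id = p.id GROUP BY p.name

Result:
name    | COUNT(c.id)
--------+------------
Austen  | 3          
Borges  | 0          
Tolkien | 1          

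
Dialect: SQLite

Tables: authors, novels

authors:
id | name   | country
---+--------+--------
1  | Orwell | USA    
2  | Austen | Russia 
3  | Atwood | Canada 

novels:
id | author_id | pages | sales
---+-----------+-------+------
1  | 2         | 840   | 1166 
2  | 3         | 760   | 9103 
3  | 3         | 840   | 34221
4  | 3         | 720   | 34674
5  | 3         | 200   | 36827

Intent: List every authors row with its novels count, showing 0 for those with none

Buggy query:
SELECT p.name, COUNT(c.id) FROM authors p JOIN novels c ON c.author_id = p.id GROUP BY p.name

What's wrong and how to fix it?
Bug: INNER JOIN drops authors rows that have no matching novels rows

Fix: Use LEFT JOIN so parents without children still appear (COUNT(c.id) gives 0)

Corrected query:
SELECT p.name, COUNT(c.id) FROM authors p LEFT JOIN novels c ON c.author_id = p.id GROUP BY p.name

Result:
name   | COUNT(c.id)
-------+------------
Atwood | 4          
Austen | 1          
Orwell | 0          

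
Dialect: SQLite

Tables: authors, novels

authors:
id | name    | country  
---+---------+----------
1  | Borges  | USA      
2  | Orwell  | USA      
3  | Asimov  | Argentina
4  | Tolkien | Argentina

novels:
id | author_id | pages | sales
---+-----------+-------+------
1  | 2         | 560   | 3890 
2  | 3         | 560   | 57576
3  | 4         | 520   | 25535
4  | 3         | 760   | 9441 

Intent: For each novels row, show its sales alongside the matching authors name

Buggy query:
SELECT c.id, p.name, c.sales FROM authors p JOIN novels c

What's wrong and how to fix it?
Bug: JOIN with no ON clause produces a cartesian product; every novels row pairs with every authors row

Fix: Specify the join condition linking the foreign key to the parent id

Corrected query:
SELECT c.id, p.name, c.sales FROM authors p JOIN novels c ON c.author_id = p.id

Result:
id | name    | sales
---+---------+------
1  | Orwell  | 3890 
2  | Asimov  | 57576
3  | Tolkien | 25535
4  | Asimov  | 9441 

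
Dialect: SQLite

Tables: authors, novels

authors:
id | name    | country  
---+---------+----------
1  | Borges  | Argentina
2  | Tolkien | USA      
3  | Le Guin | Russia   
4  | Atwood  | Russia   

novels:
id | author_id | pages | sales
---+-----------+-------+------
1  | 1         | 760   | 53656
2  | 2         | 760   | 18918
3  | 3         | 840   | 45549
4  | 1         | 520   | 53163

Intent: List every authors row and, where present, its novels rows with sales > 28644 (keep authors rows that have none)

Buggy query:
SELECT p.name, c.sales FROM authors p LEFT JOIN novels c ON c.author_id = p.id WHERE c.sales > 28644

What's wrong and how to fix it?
Bug: Filtering c.sales in WHERE discards the NULL rows produced by LEFT JOIN, turning it into an inner join

Fix: Put 'c.sales > 28644' in the JOIN's ON clause instead of WHERE

Corrected query:
SELECT p.name, c.sales FROM authors p LEFT JOIN novels c ON c.author_id = p.id AND c.sales > 28644

Result:
name    | sales
--------+------
Borges  | 53163
Borges  | 53656
Tolkien | NULL 
Le Guin | 45549
Atwood  | NULL 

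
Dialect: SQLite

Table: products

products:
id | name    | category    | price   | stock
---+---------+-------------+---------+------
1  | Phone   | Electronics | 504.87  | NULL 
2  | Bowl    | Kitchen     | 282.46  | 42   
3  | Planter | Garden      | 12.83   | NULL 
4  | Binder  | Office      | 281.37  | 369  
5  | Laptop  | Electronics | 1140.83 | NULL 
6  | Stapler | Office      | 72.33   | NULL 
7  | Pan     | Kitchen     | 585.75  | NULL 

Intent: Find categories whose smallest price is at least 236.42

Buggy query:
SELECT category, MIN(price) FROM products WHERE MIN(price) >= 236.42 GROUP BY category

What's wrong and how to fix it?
Bug: Aggregates like MIN are computed per group after WHERE runs

Fix: Replace WHERE with HAVING after the GROUP BY

Corrected query:
SELECT category, MIN(price) FROM products GROUP BY category HAVING MIN(price) >= 236.42

Result:
category    | MIN(price)
------------+-----------
Electronics | 504.87    
Kitchen     | 282.46    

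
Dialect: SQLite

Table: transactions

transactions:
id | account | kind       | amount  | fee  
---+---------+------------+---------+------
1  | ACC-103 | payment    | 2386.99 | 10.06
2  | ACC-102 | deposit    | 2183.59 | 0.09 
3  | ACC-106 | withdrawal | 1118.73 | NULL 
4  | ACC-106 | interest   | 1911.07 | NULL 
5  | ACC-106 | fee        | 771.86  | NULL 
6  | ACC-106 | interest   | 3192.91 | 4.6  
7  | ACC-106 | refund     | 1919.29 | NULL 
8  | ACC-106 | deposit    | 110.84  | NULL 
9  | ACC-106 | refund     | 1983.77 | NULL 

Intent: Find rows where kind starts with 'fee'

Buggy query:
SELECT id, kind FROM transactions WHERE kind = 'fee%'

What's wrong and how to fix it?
Bug: '=' compares the literal string including the % character; pattern matching needs LIKE

Fix: Use LIKE for wildcard pattern matching

Corrected query:
SELECT id, kind FROM transactions WHERE kind LIKE 'fee%'

Result:
id | kind
---+-----
5  | fee 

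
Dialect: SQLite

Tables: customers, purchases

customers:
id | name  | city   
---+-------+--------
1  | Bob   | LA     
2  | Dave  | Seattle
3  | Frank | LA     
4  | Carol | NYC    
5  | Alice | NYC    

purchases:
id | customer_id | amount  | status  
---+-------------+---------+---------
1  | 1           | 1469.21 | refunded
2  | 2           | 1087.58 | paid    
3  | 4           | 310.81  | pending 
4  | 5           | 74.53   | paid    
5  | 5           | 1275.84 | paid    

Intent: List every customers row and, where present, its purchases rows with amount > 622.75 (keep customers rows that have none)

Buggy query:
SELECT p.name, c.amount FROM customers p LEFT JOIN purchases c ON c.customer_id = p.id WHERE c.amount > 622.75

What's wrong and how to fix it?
Bug: Filtering c.amount in WHERE discards the NULL rows produced by LEFT JOIN, turning it into an inner join

Fix: Move the right-table condition into the ON clause so unmatched parents are kept

Corrected query:
SELECT p.name, c.amount FROM customers p LEFT JOIN purchases c ON c.customer_id = p.id AND c.amount > 622.75

Result:
name  | amount 
------+--------
Bob   | 1469.21
Dave  | 1087.58
Frank | NULL   
Carol | NULL   
Alice | 1275.84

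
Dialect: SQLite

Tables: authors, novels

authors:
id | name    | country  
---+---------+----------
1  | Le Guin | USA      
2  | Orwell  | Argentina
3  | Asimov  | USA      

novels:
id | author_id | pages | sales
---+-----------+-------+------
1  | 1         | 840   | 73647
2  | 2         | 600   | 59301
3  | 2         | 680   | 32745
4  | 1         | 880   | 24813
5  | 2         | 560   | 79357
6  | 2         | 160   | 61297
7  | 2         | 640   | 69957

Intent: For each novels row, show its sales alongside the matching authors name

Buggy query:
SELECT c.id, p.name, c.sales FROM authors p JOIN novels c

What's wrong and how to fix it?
Bug: Missing join condition: each novels row is matched to all authors rows instead of just its own

Fix: Add ON c.author_id = p.id to the JOIN

Corrected query:
SELECT c.id, p.name, c.sales FROM authors p JOIN novels c ON c.author_id = p.id

Result:
id | name    | sales
---+---------+------
1  | Le Guin | 73647
2  | Orwell  | 59301
3  | Orwell  | 32745
4  | Le Guin | 24813
5  | Orwell  | 79357
6  | Orwell  | 61297
7  | Orwell  | 69957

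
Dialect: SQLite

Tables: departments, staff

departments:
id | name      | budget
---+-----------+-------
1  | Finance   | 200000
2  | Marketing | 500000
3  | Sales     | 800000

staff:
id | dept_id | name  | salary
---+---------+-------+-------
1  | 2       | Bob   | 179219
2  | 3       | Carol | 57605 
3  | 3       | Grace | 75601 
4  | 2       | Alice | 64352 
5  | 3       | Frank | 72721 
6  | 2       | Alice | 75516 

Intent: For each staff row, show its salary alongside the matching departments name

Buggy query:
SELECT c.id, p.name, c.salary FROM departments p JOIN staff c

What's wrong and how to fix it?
Bug: JOIN with no ON clause produces a cartesian product; every staff row pairs with every departments row

Fix: Add ON c.dept_id = p.id to the JOIN

Corrected query:
SELECT c.id, p.name, c.salary FROM departments p JOIN staff c ON c.dept_id = p.id

Result:
id | name      | salary
---+-----------+-------
1  | Marketing | 179219
2  | Sales     | 57605 
3  | Sales     | 75601 
4  | Marketing | 64352 
5  | Sales     | 72721 
6  | Marketing | 75516 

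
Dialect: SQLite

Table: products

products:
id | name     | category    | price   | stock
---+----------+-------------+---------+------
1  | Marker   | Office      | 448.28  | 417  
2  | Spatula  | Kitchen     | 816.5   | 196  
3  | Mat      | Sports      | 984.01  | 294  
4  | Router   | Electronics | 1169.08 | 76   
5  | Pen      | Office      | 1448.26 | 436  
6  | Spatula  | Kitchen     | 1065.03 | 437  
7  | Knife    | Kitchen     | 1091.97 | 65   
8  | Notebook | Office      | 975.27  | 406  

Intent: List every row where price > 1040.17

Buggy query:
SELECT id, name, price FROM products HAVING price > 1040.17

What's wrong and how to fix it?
Bug: This is a non-aggregate query (no GROUP BY, no aggregates), so in SQLite the HAVING clause is invalid here; a row-level condition belongs in WHERE

Fix: Use WHERE for row-level filtering

Corrected query:
SELECT id, name, price FROM products WHERE price > 1040.17

Result:
id | name    | price  
---+---------+--------
4  | Router  | 1169.08
5  | Pen     | 1448.26
6  | Spatula | 1065.03
7  | Knife   | 1091.97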